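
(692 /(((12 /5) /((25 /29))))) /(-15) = -4325 /261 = -16.57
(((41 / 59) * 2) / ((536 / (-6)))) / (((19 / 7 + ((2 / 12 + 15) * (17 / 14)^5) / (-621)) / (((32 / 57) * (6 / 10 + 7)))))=-375594153984 / 14993270511295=-0.03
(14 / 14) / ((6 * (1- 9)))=-1 / 48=-0.02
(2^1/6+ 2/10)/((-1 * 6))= -4/45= -0.09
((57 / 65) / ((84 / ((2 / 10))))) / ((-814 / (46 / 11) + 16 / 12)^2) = 90459 / 1619153181100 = 0.00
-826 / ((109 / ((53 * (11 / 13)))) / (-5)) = 2407790 / 1417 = 1699.22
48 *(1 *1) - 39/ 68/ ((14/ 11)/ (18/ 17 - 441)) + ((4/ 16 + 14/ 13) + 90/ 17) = 53202213/ 210392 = 252.87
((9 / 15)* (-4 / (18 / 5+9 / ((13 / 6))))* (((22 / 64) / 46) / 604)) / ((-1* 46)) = 143 / 1717718016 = 0.00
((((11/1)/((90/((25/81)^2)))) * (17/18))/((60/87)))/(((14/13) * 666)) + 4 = 317131739051/79282494144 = 4.00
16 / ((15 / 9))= 48 / 5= 9.60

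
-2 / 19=-0.11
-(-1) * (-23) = -23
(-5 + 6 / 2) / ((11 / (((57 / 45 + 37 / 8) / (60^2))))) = -707 / 2376000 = -0.00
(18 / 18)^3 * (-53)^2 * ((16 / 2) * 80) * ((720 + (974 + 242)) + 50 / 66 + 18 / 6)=3487218579.39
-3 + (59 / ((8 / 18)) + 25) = 619 / 4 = 154.75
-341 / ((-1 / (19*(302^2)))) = 590910716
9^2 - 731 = -650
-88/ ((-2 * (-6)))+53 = 137/ 3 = 45.67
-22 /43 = -0.51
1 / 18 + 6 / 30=23 / 90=0.26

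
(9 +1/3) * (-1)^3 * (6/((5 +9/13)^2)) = -2366/1369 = -1.73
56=56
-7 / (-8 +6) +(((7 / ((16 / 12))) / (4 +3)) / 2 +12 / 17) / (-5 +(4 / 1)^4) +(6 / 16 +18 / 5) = 159571 / 21335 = 7.48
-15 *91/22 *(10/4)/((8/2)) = -6825/176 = -38.78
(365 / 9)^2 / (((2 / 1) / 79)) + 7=10525909 / 162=64974.75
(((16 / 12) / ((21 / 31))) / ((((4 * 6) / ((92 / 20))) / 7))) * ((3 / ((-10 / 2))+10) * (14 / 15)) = 234577 / 10125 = 23.17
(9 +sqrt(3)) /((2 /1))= sqrt(3) /2 +9 /2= 5.37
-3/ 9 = -1/ 3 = -0.33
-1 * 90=-90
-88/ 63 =-1.40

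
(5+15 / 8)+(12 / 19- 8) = -75 / 152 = -0.49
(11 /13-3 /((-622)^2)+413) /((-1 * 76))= -2081435881 /382241392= -5.45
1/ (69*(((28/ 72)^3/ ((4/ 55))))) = 7776/ 433895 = 0.02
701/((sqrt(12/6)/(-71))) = -35193.41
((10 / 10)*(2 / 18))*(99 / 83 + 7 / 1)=680 / 747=0.91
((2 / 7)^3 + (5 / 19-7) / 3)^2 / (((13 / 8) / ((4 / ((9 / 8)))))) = 483258548224 / 44722267317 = 10.81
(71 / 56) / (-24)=-71 / 1344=-0.05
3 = 3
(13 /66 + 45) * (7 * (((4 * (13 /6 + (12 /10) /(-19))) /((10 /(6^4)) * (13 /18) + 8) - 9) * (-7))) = 180821172441 /10271470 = 17604.22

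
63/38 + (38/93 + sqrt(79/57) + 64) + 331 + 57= sqrt(4503)/57 + 1604671/3534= 455.24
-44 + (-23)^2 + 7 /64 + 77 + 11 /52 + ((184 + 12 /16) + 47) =660667 /832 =794.07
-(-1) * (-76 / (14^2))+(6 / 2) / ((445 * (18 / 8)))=-25169 / 65415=-0.38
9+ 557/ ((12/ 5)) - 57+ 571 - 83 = 8065/ 12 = 672.08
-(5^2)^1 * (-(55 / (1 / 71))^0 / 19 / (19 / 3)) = 75 / 361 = 0.21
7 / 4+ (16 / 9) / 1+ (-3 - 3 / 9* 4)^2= 803 / 36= 22.31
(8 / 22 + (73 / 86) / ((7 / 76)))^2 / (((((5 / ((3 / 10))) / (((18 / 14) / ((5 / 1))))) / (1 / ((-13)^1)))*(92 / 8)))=-0.01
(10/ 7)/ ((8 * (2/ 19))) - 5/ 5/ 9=799/ 504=1.59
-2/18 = -1/9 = -0.11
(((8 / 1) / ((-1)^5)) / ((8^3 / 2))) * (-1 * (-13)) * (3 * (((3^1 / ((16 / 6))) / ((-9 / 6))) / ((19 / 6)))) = 351 / 1216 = 0.29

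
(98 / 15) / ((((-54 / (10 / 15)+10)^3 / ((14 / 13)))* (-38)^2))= -343 / 25195144845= -0.00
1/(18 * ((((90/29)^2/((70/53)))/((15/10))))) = 5887/515160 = 0.01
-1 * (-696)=696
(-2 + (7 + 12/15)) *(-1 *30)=-174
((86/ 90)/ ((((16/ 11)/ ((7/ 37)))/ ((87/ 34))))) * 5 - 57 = -3345869/ 60384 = -55.41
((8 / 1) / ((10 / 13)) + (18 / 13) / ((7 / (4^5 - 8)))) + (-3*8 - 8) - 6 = 173.37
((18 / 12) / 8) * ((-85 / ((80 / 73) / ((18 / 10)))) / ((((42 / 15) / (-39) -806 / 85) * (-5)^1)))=-22215141 / 40540160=-0.55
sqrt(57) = 7.55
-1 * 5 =-5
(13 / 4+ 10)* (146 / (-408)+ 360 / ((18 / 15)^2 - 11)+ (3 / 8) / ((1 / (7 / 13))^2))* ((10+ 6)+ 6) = -364184535649 / 32959056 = -11049.60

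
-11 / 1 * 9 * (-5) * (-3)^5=-120285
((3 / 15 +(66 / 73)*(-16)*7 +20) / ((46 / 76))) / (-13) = 1124306 / 109135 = 10.30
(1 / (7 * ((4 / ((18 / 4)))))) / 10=9 / 560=0.02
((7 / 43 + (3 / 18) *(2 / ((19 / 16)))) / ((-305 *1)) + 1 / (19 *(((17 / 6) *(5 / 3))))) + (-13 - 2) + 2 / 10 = -37592335 / 2541687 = -14.79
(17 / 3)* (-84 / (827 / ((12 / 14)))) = -408 / 827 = -0.49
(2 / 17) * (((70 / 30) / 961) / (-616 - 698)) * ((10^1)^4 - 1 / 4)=-93331 / 42933636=-0.00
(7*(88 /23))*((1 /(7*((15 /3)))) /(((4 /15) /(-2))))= -132 /23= -5.74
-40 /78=-0.51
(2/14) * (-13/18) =-13/126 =-0.10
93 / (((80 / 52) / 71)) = 85839 / 20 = 4291.95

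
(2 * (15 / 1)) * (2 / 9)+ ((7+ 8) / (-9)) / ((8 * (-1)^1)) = 55 / 8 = 6.88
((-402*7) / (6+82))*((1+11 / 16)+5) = -150549 / 704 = -213.85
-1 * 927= -927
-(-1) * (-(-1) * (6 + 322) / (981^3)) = 328 / 944076141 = 0.00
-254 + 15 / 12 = -1011 / 4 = -252.75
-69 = -69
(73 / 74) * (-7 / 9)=-511 / 666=-0.77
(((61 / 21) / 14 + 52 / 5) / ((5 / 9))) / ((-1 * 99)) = -15593 / 80850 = -0.19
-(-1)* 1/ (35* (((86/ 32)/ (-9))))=-144/ 1505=-0.10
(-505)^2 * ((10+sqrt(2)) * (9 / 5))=459045 * sqrt(2)+4590450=5239637.66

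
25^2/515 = 125/103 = 1.21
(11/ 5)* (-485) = -1067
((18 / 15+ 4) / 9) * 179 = 4654 / 45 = 103.42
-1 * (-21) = 21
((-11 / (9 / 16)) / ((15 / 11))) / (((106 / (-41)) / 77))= 3055976 / 7155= 427.11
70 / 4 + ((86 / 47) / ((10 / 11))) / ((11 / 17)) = 9687 / 470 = 20.61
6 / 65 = 0.09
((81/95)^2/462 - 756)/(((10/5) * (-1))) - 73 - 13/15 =2536191719/8339100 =304.13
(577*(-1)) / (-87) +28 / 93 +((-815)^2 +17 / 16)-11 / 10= 47771557943 / 71920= 664231.90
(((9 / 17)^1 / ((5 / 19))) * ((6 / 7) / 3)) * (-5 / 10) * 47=-8037 / 595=-13.51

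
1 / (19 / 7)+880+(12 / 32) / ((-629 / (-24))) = 10521454 / 11951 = 880.38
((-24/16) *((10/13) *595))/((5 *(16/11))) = -94.40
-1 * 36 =-36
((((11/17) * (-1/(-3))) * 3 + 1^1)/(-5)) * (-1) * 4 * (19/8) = 266/85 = 3.13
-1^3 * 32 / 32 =-1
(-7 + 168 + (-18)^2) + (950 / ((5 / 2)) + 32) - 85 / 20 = 3571 / 4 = 892.75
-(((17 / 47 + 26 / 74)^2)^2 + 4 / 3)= -1.59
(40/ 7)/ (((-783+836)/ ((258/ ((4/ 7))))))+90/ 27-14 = 6044/ 159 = 38.01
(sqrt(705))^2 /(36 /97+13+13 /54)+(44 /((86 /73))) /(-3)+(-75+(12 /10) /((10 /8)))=-169747043 /4892325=-34.70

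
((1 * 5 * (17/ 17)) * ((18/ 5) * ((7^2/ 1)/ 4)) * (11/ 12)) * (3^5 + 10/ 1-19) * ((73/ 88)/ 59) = 1255527/ 1888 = 665.00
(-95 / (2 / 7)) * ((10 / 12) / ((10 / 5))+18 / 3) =-51205 / 24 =-2133.54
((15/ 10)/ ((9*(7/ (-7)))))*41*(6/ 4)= -10.25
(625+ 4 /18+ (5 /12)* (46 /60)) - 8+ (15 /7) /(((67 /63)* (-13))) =12905851 /20904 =617.39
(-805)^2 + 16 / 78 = 25272983 / 39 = 648025.21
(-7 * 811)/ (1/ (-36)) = 204372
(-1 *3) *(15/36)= -5/4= -1.25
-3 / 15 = -1 / 5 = -0.20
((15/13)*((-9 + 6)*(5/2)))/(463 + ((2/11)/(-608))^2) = -1258012800/67306480397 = -0.02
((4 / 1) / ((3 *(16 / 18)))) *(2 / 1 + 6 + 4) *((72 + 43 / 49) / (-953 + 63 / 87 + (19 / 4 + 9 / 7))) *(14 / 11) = -1.76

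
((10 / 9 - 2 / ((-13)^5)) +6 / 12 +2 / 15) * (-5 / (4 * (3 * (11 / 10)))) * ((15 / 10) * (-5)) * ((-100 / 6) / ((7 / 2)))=-36433238125 / 1543836294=-23.60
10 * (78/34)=390/17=22.94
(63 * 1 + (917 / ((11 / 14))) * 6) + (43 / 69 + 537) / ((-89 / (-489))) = 225608015 / 22517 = 10019.45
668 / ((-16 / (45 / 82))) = -7515 / 328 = -22.91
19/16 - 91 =-1437/16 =-89.81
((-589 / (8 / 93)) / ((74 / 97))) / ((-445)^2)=-0.05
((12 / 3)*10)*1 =40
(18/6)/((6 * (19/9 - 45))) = -9/772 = -0.01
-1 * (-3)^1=3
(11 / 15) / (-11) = -1 / 15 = -0.07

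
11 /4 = 2.75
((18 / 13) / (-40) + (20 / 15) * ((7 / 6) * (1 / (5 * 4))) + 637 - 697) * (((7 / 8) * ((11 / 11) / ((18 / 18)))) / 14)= -140299 / 37440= -3.75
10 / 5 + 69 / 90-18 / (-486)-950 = -947.20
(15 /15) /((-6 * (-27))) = 1 /162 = 0.01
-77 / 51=-1.51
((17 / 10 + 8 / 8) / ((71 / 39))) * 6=3159 / 355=8.90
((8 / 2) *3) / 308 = 0.04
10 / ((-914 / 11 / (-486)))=26730 / 457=58.49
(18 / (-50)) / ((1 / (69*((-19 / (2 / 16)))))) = 94392 / 25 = 3775.68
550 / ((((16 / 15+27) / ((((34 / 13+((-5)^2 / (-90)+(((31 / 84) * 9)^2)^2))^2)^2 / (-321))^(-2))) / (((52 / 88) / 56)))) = 6417125823124928054057553939638199733945968522644178166352474800128000 / 16878131826623495210399753115640199843192349088874458814266377098537438392746457861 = 0.00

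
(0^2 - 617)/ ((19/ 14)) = -8638/ 19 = -454.63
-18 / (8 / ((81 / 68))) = -729 / 272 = -2.68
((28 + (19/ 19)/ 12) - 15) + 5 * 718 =43237/ 12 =3603.08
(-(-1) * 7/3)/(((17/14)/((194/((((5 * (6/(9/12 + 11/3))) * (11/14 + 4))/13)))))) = 22923719/153765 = 149.08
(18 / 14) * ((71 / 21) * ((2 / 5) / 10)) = 213 / 1225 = 0.17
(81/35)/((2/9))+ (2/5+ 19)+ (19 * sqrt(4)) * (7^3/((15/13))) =2378449/210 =11325.95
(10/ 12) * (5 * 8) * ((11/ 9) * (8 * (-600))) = -1760000/ 9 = -195555.56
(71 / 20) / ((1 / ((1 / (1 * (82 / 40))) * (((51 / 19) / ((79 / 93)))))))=336753 / 61541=5.47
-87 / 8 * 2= -21.75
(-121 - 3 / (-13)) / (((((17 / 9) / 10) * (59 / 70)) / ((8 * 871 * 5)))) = -26507880000 / 1003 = -26428594.22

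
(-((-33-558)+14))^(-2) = 1 / 332929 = 0.00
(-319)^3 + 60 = -32461699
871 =871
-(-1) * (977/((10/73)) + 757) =78891/10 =7889.10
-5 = -5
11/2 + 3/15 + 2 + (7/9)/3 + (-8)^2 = 19429/270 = 71.96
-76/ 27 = -2.81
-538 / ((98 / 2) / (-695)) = 373910 / 49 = 7630.82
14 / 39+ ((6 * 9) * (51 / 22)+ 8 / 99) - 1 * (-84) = 269783 / 1287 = 209.62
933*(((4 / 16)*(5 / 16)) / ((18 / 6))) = 1555 / 64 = 24.30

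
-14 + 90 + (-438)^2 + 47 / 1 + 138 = 192105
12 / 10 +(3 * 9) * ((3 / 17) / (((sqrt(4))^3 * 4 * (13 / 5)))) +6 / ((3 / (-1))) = -26263 / 35360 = -0.74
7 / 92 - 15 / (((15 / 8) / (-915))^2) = -328638713 / 92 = -3572159.92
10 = 10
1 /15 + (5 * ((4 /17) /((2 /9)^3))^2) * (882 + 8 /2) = 2036577.60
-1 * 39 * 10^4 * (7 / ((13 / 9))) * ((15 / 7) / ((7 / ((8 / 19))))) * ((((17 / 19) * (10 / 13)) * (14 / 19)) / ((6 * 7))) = -1836000000 / 624169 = -2941.51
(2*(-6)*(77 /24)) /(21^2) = -11 /126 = -0.09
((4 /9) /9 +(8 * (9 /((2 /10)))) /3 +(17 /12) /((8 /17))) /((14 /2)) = 318971 /18144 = 17.58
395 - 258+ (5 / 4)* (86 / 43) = 279 / 2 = 139.50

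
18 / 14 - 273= -1902 / 7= -271.71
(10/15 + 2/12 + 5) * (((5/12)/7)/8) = 25/576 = 0.04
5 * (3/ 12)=5/ 4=1.25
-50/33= -1.52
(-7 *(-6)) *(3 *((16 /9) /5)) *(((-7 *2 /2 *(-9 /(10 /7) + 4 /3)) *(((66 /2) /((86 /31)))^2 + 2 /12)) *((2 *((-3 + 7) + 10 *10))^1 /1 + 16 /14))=1279905417952 /27735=46147662.45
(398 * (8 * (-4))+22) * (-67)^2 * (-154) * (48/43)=421884695232/43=9811271982.14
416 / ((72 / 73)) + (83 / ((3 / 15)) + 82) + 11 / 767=918.79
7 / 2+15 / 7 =79 / 14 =5.64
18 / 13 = 1.38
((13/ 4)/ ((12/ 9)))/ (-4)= -39/ 64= -0.61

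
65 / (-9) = -65 / 9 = -7.22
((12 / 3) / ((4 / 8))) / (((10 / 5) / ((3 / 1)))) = 12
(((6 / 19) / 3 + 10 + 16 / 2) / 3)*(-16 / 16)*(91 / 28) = -1118 / 57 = -19.61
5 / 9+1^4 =14 / 9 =1.56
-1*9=-9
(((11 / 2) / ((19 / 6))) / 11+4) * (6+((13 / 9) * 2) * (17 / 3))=93.01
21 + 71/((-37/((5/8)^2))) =47953/2368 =20.25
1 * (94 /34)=47 /17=2.76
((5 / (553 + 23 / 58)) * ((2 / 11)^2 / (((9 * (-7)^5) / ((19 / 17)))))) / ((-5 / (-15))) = -22040 / 3328972355709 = -0.00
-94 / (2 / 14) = -658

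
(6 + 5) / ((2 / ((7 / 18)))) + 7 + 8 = 617 / 36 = 17.14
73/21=3.48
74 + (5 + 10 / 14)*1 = 558 / 7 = 79.71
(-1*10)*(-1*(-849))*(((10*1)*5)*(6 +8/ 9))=-8773000/ 3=-2924333.33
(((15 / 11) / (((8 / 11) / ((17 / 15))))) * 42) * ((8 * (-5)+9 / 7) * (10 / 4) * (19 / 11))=-1312995 / 88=-14920.40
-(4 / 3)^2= -16 / 9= -1.78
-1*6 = -6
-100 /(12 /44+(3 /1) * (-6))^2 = -484 /1521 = -0.32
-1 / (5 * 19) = -1 / 95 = -0.01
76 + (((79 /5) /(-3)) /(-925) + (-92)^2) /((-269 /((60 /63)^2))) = 3124761956 /65839095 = 47.46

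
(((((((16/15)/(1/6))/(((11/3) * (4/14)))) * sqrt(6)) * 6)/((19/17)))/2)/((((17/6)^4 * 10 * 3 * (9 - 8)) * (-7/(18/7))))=-559872 * sqrt(6)/179692975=-0.01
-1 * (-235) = 235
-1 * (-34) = 34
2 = 2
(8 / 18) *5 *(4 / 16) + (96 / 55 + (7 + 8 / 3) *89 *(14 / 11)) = 1097.27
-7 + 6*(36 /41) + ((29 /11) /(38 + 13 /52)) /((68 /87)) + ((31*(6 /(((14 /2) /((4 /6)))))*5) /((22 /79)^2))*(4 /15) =3040089258 /10036103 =302.92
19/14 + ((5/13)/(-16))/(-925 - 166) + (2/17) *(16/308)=404959561/297048752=1.36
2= 2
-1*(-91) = 91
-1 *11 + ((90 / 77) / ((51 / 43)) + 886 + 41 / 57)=65413574 / 74613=876.70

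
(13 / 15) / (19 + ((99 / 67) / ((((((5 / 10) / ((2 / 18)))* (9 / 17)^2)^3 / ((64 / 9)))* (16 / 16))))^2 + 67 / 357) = 347443214403736782266481 / 18688125359606309575472830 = 0.02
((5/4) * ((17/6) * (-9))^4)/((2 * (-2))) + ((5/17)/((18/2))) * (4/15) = -15526135271/117504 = -132132.82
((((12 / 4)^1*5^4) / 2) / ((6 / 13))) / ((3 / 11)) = 89375 / 12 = 7447.92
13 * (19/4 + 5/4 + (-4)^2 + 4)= 338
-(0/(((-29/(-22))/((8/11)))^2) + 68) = -68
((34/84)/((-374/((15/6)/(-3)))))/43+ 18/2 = 2145533/238392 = 9.00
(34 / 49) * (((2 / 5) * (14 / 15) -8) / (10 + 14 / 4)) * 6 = -77792 / 33075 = -2.35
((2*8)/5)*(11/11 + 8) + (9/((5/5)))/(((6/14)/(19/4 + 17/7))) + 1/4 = 899/5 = 179.80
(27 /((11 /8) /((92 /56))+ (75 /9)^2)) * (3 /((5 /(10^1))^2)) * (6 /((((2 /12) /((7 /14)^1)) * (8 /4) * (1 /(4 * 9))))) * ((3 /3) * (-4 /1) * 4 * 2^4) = -22251552768 /58193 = -382375.08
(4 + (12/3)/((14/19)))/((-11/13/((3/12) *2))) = -39/7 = -5.57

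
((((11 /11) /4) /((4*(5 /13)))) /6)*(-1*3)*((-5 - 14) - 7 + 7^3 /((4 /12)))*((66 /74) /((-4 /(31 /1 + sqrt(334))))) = 430287*sqrt(334) /23680 + 13338897 /23680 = 895.38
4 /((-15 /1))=-4 /15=-0.27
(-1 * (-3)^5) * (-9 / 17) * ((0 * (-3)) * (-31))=0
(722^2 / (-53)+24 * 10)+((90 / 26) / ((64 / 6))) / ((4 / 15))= -846143171 / 88192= -9594.33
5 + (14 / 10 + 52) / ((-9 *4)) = 211 / 60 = 3.52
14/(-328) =-7/164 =-0.04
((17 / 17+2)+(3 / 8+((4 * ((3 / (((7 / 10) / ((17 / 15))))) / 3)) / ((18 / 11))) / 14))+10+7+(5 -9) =176305 / 10584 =16.66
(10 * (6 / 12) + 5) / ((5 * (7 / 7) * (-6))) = -1 / 3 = -0.33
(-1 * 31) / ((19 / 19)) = -31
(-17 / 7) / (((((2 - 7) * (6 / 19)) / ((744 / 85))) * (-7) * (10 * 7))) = -1178 / 42875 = -0.03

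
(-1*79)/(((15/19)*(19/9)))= -237/5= -47.40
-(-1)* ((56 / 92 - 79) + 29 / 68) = -121937 / 1564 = -77.96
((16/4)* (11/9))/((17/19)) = 836/153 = 5.46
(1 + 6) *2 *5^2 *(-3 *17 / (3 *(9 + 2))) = -5950 / 11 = -540.91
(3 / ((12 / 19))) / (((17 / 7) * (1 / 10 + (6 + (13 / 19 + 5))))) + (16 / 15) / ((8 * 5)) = 1099877 / 5709450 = 0.19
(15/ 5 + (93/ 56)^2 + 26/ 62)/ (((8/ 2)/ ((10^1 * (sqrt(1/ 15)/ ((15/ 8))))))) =120107 * sqrt(15)/ 218736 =2.13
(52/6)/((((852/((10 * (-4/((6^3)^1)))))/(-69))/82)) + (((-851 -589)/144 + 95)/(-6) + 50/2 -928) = -10426661/11502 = -906.51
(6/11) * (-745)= -406.36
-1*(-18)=18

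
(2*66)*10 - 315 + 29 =1034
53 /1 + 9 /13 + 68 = 121.69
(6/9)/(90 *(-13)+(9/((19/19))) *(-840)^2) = 1/9523845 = 0.00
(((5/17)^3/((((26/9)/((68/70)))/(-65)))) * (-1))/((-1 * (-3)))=375/2023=0.19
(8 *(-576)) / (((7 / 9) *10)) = -20736 / 35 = -592.46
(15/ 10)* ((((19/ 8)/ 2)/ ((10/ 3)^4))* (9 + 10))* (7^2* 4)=4298427/ 80000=53.73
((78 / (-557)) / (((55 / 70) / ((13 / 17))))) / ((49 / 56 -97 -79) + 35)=113568 / 116762239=0.00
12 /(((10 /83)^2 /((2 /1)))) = 41334 /25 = 1653.36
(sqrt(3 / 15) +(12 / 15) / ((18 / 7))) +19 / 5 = sqrt(5) / 5 +37 / 9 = 4.56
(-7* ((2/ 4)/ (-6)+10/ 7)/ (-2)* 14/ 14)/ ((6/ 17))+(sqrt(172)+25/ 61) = 2* sqrt(43)+120781/ 8784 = 26.86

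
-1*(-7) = 7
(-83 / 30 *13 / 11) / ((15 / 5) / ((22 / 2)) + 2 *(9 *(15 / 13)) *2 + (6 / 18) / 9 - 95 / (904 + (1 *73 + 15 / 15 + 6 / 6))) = -11235627 / 143469190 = -0.08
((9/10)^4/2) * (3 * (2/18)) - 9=-177813/20000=-8.89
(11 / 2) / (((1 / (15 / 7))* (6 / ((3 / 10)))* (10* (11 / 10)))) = 3 / 56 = 0.05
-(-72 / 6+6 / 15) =58 / 5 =11.60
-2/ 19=-0.11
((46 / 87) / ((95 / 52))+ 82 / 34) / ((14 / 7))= 379529 / 281010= 1.35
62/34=31/17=1.82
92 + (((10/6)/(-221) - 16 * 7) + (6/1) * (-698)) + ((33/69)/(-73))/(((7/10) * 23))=-754165483901/179221497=-4208.01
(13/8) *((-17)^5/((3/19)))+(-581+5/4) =-350718593/24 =-14613274.71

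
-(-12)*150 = 1800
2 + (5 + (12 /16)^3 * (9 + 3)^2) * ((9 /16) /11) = 5.36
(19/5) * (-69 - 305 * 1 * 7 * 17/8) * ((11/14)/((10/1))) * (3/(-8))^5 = 1871348589/183500800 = 10.20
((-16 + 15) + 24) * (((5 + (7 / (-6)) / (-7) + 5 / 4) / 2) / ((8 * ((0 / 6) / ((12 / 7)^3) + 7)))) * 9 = 759 / 64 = 11.86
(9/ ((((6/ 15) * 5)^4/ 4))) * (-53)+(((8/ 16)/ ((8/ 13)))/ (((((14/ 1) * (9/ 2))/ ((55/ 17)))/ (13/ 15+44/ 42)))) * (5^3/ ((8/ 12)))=-8338559/ 79968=-104.27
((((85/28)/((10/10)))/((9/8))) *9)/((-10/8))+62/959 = -18570/959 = -19.36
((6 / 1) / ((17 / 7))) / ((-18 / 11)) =-1.51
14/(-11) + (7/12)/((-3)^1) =-581/396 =-1.47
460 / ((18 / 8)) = 1840 / 9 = 204.44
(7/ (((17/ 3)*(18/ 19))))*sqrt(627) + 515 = 133*sqrt(627)/ 102 + 515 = 547.65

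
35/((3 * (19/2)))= 70/57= 1.23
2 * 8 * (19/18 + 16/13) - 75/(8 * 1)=27.21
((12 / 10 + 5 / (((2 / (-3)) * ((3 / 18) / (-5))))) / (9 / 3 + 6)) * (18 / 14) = 1131 / 35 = 32.31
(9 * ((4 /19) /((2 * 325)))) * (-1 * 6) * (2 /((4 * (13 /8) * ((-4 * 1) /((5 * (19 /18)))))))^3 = 0.00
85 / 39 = 2.18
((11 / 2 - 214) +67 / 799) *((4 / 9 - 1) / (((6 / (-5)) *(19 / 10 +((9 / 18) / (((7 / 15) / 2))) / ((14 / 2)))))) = -2039925125 / 46640826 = -43.74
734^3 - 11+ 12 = 395446905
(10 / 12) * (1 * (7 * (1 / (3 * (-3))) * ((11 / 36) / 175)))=-11 / 9720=-0.00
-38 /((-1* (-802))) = -19 /401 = -0.05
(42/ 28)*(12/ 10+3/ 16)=333/ 160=2.08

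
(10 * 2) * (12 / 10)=24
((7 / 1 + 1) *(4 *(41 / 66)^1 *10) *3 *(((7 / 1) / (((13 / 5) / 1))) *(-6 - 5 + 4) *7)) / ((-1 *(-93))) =-11250400 / 13299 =-845.96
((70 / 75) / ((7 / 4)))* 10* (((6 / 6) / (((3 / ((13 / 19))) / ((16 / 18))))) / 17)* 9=1664 / 2907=0.57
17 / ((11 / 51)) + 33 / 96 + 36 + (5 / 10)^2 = 115.41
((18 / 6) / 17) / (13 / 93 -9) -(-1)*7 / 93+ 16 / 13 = 21781321 / 16935672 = 1.29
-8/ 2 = -4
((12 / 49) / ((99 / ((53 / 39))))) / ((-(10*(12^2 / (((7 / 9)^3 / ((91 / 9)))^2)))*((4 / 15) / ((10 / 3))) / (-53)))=688205 / 205493354352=0.00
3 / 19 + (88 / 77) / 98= 1105 / 6517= 0.17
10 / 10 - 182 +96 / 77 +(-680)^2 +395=35621374 / 77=462615.25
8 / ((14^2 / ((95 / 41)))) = 190 / 2009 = 0.09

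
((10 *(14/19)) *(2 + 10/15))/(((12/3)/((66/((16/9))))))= 182.37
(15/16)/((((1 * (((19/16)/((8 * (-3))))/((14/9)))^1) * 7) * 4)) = -20/19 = -1.05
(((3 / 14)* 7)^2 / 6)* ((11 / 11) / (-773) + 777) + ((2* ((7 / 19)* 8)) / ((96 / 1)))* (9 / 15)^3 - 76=395425037 / 1835875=215.39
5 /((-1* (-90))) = 1 /18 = 0.06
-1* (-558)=558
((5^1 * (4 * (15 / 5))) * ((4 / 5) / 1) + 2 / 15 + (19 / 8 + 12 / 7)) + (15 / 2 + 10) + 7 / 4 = 71.47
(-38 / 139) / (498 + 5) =-38 / 69917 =-0.00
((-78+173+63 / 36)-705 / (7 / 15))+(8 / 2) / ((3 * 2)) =-118717 / 84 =-1413.30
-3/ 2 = -1.50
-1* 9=-9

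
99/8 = 12.38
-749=-749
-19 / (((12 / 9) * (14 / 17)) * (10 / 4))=-969 / 140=-6.92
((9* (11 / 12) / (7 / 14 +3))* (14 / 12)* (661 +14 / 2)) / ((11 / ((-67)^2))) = 749663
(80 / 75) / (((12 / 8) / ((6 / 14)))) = 32 / 105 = 0.30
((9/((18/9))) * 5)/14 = 45/28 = 1.61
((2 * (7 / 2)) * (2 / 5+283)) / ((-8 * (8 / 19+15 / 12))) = -188461 / 1270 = -148.39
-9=-9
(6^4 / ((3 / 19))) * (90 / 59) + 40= 741080 / 59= 12560.68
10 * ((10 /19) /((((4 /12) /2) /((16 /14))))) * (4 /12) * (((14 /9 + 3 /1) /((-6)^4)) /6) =2050 /290871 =0.01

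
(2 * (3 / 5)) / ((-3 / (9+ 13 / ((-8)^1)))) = -59 / 20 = -2.95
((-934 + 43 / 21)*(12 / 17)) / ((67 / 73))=-5714732 / 7973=-716.76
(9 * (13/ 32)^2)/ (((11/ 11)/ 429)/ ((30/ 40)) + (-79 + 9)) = -1957527/ 92248064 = -0.02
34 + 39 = 73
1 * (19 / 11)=19 / 11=1.73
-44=-44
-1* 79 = -79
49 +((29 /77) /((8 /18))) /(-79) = 48.99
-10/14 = -5/7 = -0.71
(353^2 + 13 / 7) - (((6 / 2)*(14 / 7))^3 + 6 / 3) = 870750 / 7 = 124392.86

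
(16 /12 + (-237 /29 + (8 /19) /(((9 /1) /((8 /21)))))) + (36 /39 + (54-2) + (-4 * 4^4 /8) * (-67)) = 11672661797 /1353807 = 8622.10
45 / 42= 15 / 14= 1.07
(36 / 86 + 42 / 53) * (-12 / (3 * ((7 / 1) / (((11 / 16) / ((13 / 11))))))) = -83490 / 207389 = -0.40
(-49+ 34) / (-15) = 1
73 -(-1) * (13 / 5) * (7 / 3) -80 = -14 / 15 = -0.93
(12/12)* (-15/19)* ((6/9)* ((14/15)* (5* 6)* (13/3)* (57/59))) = -3640/59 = -61.69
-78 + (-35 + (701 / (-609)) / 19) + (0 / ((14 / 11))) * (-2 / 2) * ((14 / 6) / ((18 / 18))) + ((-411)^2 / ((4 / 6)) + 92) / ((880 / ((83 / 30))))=683.84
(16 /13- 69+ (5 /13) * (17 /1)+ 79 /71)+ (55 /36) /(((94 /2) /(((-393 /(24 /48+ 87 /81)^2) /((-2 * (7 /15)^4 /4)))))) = 4735158376363 /30101598709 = 157.31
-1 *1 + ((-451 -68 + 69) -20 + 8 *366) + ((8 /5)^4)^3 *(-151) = -9776787471511 /244140625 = -40045.72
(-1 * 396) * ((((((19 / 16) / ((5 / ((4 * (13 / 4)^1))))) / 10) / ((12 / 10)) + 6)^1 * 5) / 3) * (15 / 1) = -991155 / 16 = -61947.19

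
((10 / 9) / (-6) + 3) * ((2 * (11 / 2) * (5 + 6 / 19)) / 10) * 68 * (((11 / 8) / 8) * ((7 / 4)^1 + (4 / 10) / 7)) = 52562521 / 151200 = 347.64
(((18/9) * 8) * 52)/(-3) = -832/3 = -277.33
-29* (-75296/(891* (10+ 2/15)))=1364740/5643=241.85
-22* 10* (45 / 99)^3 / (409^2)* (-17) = 42500 / 20241001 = 0.00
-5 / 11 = -0.45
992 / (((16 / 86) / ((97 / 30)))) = 258602 / 15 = 17240.13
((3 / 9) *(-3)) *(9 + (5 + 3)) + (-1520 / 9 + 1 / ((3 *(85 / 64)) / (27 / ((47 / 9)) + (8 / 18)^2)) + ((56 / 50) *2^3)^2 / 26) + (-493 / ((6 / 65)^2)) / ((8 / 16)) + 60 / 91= -2559667684309201 / 22085358750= -115898.85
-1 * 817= -817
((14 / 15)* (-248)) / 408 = -0.57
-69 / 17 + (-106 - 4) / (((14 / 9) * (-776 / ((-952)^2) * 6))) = 22691367 / 1649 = 13760.68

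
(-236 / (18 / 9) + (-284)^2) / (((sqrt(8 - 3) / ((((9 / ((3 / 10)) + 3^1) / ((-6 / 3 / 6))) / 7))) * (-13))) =7973262 * sqrt(5) / 455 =39184.08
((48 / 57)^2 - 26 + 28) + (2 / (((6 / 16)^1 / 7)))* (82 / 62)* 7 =11694938 / 33573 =348.34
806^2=649636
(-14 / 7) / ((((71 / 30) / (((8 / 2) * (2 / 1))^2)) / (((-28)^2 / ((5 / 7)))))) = -4214784 / 71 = -59363.15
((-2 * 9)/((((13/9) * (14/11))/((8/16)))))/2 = -891/364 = -2.45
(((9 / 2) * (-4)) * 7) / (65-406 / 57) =-2.18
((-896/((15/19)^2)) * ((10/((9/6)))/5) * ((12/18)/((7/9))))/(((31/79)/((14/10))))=-204424192/34875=-5861.63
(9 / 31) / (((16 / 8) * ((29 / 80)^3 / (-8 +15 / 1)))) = 16128000 / 756059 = 21.33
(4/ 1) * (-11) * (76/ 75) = -3344/ 75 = -44.59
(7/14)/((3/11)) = 11/6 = 1.83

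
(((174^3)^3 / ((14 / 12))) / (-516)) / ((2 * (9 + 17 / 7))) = -2284353233944236216 / 215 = -10624898762531331.24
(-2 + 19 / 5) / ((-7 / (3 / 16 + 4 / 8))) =-99 / 560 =-0.18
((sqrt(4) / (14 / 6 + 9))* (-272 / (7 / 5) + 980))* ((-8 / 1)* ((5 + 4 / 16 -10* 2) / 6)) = 324500 / 119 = 2726.89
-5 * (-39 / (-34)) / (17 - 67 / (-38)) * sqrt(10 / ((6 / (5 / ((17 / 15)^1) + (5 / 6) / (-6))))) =-6175 * sqrt(26673) / 1236342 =-0.82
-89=-89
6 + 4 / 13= 82 / 13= 6.31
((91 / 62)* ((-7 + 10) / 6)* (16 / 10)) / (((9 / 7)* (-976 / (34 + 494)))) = -14014 / 28365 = -0.49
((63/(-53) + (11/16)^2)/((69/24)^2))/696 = -335/2691552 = -0.00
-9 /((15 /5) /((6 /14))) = -9 /7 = -1.29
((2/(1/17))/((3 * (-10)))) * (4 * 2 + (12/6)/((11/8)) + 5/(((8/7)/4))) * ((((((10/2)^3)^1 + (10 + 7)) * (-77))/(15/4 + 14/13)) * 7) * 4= 7294934192/3765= 1937565.52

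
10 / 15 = 2 / 3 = 0.67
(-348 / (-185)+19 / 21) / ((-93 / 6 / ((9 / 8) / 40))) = -0.01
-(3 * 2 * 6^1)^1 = -36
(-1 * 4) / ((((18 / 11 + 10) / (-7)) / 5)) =12.03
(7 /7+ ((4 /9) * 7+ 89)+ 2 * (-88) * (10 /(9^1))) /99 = -922 /891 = -1.03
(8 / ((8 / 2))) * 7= 14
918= 918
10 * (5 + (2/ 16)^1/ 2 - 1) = 325/ 8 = 40.62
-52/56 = -13/14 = -0.93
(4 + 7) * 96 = 1056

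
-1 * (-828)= 828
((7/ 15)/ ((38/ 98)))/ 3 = 343/ 855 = 0.40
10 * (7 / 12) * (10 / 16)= 175 / 48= 3.65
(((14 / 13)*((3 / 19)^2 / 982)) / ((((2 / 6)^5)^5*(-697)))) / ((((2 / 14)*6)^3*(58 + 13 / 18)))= -871859979116847 / 970067071844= -898.76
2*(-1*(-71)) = 142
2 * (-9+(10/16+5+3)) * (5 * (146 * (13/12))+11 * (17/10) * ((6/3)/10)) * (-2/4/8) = 59593/1600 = 37.25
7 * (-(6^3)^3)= -70543872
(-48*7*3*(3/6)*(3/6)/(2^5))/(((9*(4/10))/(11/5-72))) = 2443/16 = 152.69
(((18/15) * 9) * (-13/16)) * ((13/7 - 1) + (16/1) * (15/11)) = -306423/1540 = -198.98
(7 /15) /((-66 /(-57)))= 133 /330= 0.40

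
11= 11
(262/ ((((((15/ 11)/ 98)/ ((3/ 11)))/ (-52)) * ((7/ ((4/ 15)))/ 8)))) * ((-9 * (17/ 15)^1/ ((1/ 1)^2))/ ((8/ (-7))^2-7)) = -5084258816/ 34875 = -145785.20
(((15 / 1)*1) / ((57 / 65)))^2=105625 / 361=292.59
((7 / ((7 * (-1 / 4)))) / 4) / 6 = -1 / 6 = -0.17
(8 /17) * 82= 38.59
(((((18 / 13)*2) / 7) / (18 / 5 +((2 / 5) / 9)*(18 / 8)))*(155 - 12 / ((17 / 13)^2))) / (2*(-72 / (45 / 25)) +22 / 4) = -30792240 / 144986387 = -0.21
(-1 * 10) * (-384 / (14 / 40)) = 76800 / 7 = 10971.43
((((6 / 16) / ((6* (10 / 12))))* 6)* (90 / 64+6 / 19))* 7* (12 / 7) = 28269 / 3040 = 9.30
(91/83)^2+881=6077490/6889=882.20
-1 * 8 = -8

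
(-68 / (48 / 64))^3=-20123648 / 27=-745320.30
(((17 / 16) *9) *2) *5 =765 / 8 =95.62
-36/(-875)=36/875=0.04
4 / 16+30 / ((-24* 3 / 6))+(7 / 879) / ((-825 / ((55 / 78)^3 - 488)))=-772679899843 / 344133246600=-2.25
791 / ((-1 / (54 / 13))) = -42714 / 13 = -3285.69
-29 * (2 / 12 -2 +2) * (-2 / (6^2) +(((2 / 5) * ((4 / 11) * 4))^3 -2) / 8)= 48797401 / 35937000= 1.36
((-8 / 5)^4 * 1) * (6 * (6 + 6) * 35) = 2064384 / 125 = 16515.07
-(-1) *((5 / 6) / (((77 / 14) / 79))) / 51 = 395 / 1683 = 0.23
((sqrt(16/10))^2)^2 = 64/25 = 2.56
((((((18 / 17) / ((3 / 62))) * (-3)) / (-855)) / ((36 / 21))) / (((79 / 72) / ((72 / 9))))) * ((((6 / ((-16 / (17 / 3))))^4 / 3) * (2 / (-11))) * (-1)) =1066121 / 2641760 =0.40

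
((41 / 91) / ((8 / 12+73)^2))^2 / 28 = 136161 / 553107962678908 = 0.00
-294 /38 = -147 /19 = -7.74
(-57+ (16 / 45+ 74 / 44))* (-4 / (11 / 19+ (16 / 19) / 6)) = 305.65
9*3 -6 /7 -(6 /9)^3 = 4885 /189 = 25.85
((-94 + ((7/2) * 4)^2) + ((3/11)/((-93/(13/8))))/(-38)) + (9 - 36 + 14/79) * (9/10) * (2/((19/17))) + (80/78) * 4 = 100453982617/1596943920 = 62.90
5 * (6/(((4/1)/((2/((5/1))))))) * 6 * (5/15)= 6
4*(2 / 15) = 8 / 15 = 0.53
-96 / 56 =-12 / 7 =-1.71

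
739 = 739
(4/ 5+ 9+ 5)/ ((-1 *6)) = -37/ 15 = -2.47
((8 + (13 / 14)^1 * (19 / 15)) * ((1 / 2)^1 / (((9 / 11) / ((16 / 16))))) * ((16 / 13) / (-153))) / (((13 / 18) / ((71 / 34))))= -6019948 / 46154745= -0.13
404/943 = 0.43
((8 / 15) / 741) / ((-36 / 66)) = -44 / 33345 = -0.00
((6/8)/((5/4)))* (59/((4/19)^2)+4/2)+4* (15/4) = 65193/80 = 814.91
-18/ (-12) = 3/ 2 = 1.50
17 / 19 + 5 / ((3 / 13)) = 1286 / 57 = 22.56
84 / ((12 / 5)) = 35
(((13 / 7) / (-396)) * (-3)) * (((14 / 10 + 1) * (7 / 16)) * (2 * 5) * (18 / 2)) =117 / 88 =1.33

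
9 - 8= 1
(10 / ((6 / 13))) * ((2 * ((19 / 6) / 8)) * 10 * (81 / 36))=6175 / 16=385.94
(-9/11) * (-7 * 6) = 34.36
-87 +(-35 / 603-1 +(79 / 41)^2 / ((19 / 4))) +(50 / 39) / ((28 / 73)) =-83.93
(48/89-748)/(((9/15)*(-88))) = 83155/5874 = 14.16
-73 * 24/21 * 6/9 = -1168/21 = -55.62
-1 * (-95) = 95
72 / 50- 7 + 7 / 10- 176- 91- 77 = -17443 / 50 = -348.86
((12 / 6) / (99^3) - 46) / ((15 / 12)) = -178535008 / 4851495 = -36.80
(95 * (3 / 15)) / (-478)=-0.04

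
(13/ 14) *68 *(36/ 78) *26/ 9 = 1768/ 21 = 84.19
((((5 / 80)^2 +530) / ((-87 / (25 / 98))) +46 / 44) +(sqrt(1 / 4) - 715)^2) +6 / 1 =83381515007 / 163328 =510515.74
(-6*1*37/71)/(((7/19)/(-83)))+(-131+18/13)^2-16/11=16171523933/923923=17503.11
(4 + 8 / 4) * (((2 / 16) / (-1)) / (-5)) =3 / 20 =0.15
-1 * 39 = -39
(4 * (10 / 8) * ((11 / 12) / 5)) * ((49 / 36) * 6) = 539 / 72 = 7.49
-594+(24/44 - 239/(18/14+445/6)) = -20797650/34859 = -596.62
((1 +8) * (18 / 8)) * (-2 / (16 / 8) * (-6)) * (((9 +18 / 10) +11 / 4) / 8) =205.79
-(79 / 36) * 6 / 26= -79 / 156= -0.51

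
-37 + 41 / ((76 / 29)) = -1623 / 76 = -21.36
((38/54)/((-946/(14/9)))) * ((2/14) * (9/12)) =-19/153252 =-0.00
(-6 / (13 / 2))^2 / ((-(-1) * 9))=16 / 169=0.09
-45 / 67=-0.67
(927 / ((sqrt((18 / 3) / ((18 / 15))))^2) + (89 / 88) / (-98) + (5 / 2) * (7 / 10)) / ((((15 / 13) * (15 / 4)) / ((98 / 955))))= 11655891 / 2626250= 4.44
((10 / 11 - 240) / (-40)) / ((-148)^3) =-263 / 142638848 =-0.00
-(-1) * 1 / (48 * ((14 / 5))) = 5 / 672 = 0.01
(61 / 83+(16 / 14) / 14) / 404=3321 / 1643068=0.00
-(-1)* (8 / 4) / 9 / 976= 0.00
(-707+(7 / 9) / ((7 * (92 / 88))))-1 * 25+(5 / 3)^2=-50309 / 69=-729.12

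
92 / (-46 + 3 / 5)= -460 / 227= -2.03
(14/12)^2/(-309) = -49/11124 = -0.00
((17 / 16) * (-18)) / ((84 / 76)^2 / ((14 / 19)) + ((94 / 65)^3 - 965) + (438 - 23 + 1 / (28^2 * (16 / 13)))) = 0.04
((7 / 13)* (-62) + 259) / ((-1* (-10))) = 2933 / 130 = 22.56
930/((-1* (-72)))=155/12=12.92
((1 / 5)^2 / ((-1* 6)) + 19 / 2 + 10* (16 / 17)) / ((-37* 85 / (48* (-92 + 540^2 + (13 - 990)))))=-112047347584 / 1336625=-83828.56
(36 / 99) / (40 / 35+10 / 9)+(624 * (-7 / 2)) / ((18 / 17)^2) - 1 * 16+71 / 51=-703522417 / 358479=-1962.52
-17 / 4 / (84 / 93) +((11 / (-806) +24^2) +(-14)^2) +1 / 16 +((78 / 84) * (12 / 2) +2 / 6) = 6544000 / 8463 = 773.25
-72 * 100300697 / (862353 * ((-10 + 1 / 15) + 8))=4012027880 / 926231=4331.56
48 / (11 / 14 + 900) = 672 / 12611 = 0.05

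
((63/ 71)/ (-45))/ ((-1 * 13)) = 7/ 4615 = 0.00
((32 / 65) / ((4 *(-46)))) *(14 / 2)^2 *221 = -3332 / 115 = -28.97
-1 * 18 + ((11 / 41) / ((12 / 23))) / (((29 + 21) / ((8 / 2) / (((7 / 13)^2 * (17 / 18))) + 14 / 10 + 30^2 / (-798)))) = -34743070753 / 1946721000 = -17.85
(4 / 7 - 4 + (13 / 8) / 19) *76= -3557 / 14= -254.07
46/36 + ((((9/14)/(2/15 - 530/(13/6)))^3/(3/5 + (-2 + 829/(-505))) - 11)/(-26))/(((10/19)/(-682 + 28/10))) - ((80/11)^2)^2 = -1488238160575642262417960093/445271311595602037145600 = -3342.32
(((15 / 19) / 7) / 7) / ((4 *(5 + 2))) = 15 / 26068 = 0.00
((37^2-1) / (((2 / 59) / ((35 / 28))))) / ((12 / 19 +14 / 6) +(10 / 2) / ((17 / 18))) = 48881205 / 8003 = 6107.86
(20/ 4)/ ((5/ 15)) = 15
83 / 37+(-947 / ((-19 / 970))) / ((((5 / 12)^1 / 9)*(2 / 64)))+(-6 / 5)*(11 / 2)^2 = 234923641541 / 7030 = 33417303.21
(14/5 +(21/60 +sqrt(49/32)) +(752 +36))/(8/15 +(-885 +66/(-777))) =-12294471/13745932 - 27195 * sqrt(2)/27491864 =-0.90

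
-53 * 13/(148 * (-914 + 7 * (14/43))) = 29627/5802192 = 0.01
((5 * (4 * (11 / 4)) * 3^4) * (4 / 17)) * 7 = 124740 / 17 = 7337.65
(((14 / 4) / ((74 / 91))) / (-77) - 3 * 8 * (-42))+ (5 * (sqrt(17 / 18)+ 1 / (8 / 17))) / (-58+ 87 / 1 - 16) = 5 * sqrt(34) / 78+ 42698853 / 42328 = 1009.14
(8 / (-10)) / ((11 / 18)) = -72 / 55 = -1.31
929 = 929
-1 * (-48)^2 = -2304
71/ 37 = 1.92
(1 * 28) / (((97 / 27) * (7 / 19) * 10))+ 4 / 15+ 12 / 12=4921 / 1455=3.38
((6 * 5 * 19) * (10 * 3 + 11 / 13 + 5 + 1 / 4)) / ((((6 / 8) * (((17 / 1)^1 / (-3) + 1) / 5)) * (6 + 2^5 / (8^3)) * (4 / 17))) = -20605.11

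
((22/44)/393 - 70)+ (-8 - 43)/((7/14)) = -135191/786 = -172.00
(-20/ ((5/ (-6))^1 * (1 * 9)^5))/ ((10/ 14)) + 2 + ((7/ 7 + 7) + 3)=13.00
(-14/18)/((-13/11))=77/117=0.66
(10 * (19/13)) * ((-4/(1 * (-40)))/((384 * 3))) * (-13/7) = -19/8064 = -0.00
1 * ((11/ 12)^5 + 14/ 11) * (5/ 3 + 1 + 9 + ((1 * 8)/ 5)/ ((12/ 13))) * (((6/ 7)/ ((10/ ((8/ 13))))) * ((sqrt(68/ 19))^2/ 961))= 5985683051/ 1184366383200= 0.01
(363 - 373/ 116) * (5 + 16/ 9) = 2545835/ 1044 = 2438.54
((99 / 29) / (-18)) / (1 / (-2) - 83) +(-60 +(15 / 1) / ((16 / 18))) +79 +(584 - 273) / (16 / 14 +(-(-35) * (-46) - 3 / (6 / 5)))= 31188972835 / 874025896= 35.68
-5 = -5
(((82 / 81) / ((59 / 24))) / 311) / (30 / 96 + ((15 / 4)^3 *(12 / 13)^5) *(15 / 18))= 3897091328 / 87598943539695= 0.00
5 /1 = 5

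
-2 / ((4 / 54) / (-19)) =513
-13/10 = -1.30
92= 92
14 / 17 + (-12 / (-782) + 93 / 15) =13761 / 1955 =7.04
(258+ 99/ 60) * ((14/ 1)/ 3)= 12117/ 10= 1211.70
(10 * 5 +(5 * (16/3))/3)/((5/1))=106/9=11.78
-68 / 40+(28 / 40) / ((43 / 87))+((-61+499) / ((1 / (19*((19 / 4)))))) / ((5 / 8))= 13598087 / 215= 63246.92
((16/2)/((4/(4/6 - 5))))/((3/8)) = -208/9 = -23.11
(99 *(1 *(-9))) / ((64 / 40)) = -4455 / 8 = -556.88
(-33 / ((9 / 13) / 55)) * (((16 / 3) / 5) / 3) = -25168 / 27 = -932.15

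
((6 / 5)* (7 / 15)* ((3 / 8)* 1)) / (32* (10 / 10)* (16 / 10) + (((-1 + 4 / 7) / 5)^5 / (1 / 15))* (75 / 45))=1764735 / 430258228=0.00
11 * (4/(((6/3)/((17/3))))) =374/3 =124.67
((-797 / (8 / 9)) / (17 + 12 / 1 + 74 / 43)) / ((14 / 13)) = -27.10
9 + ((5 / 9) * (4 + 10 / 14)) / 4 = 811 / 84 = 9.65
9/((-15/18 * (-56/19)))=3.66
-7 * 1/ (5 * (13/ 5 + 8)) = -7/ 53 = -0.13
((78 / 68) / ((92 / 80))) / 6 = 65 / 391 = 0.17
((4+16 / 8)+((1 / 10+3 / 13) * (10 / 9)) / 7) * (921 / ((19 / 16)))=24348784 / 5187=4694.19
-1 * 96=-96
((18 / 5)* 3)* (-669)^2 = 24168294 / 5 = 4833658.80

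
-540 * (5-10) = 2700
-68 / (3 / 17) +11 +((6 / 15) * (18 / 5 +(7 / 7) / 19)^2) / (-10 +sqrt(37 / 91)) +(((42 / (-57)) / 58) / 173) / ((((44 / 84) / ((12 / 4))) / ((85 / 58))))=-98144150772635171 / 261808637364450 - 240818 * sqrt(3367) / 408967875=-374.90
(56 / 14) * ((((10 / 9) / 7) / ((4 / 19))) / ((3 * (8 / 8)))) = 190 / 189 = 1.01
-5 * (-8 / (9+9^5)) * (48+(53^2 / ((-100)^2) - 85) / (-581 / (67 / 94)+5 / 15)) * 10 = 0.33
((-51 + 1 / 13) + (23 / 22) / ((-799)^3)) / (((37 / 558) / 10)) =-20726463765544650 / 2698845973109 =-7679.75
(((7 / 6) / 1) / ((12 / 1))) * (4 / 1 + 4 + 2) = 35 / 36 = 0.97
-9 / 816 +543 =147693 / 272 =542.99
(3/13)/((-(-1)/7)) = 21/13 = 1.62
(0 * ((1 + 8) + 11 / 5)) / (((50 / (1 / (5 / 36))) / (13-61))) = 0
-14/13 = -1.08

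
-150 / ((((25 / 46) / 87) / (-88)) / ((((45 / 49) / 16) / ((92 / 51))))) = 6588945 / 98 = 67234.13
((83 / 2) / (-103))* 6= -249 / 103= -2.42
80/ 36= 20/ 9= 2.22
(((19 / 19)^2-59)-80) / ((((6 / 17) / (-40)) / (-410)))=-6412400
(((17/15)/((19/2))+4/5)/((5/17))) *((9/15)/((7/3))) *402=323.10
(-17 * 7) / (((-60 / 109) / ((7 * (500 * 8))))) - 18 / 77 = 1398273746 / 231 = 6053133.10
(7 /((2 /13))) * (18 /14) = 117 /2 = 58.50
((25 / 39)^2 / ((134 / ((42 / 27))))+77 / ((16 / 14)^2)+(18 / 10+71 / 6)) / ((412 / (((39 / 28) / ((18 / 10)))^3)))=6924110843975 / 84815430303744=0.08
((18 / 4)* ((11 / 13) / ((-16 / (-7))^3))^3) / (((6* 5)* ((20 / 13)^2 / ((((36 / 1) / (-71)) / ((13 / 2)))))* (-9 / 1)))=161131952751 / 824565001355264000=0.00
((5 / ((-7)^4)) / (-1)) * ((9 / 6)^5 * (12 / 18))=-0.01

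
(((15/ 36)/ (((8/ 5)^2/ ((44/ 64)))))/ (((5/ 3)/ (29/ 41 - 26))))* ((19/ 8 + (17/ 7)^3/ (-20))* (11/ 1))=-14278655215/ 460816384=-30.99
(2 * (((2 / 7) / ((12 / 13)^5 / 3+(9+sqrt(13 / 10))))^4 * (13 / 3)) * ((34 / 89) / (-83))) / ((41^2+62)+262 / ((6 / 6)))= -0.00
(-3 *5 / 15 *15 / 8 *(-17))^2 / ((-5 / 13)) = -169065 / 64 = -2641.64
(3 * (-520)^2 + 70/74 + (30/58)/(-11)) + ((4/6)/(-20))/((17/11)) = 4883048017267/6019530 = 811200.88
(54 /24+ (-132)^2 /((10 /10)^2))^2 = 4858787025 /16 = 303674189.06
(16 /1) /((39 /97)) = 1552 /39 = 39.79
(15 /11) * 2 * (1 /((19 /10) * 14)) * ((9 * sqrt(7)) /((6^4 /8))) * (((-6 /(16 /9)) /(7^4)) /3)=-75 * sqrt(7) /28101304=-0.00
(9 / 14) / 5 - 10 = -691 / 70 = -9.87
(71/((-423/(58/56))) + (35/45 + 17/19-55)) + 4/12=-11964713/225036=-53.17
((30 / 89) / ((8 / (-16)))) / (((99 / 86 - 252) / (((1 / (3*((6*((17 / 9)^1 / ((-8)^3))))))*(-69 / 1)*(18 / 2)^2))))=273438720 / 1208887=226.19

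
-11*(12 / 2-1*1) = -55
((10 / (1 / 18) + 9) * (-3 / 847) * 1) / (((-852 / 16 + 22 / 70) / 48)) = 544320 / 896731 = 0.61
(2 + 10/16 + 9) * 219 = 20367/8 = 2545.88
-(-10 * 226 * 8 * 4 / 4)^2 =-326886400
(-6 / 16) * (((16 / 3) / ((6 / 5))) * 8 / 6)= -20 / 9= -2.22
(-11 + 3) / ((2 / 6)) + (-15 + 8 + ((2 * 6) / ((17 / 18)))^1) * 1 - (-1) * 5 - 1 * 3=-277 / 17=-16.29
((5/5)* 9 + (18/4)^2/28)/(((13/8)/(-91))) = -1089/2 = -544.50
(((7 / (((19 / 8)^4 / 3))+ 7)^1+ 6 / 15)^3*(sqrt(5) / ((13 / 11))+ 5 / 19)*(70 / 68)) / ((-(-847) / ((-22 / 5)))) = -6.03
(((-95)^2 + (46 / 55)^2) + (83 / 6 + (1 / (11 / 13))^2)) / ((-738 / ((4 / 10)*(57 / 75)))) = -3.72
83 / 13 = 6.38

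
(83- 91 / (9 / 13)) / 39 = -436 / 351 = -1.24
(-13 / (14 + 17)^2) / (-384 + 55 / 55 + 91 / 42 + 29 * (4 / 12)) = 78 / 2140147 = 0.00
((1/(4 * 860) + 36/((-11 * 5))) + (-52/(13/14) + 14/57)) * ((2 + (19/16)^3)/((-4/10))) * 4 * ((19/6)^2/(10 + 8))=11597631889087/10043523072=1154.74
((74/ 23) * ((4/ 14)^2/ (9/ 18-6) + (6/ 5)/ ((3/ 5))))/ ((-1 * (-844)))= 19795/ 2615767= 0.01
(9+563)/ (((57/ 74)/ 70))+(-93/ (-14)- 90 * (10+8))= 40193981/ 798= 50368.40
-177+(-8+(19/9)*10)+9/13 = -19094/117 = -163.20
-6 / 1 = -6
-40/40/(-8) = 1/8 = 0.12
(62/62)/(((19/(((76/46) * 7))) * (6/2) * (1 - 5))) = -7/138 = -0.05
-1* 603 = -603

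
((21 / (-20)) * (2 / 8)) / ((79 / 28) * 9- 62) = 147 / 20500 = 0.01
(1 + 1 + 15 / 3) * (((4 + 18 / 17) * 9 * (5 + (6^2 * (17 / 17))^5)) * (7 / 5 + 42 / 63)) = 3385259609466 / 85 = 39826583640.78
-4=-4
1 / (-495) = -1 / 495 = -0.00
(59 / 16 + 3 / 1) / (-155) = -107 / 2480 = -0.04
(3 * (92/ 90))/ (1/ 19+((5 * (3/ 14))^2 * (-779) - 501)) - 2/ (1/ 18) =-2805877924/ 77936295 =-36.00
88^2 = 7744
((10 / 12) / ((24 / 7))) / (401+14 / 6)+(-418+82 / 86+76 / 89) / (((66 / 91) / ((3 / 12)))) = -6377420287 / 44454432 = -143.46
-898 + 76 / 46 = -20616 / 23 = -896.35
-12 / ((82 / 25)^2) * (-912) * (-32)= -54720000 / 1681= -32552.05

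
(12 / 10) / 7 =6 / 35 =0.17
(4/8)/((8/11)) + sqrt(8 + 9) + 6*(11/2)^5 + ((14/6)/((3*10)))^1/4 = sqrt(17) + 10871197/360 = 30201.89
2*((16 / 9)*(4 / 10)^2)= 128 / 225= 0.57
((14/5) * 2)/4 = 7/5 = 1.40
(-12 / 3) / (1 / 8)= -32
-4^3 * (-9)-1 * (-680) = 1256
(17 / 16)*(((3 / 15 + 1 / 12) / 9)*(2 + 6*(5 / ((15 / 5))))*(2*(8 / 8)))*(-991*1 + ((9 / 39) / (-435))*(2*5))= -107973001 / 135720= -795.56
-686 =-686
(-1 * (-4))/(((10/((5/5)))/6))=12/5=2.40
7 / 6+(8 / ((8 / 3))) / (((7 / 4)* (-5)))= 173 / 210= 0.82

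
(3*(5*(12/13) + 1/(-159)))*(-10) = -95270/689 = -138.27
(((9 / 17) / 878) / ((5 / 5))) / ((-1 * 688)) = -9 / 10269088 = -0.00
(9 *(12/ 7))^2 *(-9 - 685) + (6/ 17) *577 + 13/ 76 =-164996.51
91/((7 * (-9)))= -13/9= -1.44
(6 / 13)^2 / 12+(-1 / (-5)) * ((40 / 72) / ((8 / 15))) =917 / 4056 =0.23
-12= -12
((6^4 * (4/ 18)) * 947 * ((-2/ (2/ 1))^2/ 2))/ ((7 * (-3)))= -45456/ 7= -6493.71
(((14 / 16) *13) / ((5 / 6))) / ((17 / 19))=5187 / 340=15.26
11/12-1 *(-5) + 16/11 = 973/132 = 7.37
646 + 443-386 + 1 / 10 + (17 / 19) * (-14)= 131209 / 190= 690.57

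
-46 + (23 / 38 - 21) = -2523 / 38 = -66.39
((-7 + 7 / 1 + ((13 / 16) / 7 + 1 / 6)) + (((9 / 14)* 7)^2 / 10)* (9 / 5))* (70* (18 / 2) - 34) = 4915957 / 2100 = 2340.93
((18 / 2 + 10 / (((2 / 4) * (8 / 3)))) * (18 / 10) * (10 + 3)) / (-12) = -1287 / 40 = -32.18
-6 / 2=-3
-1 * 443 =-443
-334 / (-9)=334 / 9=37.11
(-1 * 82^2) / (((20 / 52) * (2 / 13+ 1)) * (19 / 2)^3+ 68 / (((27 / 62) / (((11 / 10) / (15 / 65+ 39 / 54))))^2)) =-101717725543200 / 12982631356441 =-7.83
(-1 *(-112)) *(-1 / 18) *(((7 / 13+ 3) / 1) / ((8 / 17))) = -5474 / 117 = -46.79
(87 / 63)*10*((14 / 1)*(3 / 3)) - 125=205 / 3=68.33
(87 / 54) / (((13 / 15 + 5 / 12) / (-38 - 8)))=-13340 / 231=-57.75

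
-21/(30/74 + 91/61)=-47397/4282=-11.07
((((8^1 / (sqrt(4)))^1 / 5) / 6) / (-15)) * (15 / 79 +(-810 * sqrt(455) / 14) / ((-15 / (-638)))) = -2 / 1185 +3828 * sqrt(455) / 175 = 466.59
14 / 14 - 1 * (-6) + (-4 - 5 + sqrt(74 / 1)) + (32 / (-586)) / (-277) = -162306 / 81161 + sqrt(74) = 6.60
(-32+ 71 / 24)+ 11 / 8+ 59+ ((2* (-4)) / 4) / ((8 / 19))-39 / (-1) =787 / 12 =65.58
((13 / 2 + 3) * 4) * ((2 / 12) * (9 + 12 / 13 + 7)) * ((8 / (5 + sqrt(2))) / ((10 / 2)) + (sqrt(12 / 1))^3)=-6688 * sqrt(2) / 897 + 33440 / 897 + 33440 * sqrt(3) / 13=4482.10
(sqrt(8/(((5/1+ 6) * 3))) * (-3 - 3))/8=-0.37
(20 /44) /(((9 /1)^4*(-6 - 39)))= -1 /649539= -0.00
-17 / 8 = -2.12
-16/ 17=-0.94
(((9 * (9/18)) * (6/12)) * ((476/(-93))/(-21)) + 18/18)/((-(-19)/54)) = 2592/589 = 4.40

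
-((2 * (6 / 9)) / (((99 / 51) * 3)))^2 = -4624 / 88209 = -0.05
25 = 25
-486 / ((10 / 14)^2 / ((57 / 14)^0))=-23814 / 25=-952.56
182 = 182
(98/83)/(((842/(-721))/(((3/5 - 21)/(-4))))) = -1801779/349430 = -5.16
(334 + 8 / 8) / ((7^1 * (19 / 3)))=1005 / 133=7.56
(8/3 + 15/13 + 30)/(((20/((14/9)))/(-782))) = -3610103/1755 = -2057.04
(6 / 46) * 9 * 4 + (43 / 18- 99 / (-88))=13595 / 1656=8.21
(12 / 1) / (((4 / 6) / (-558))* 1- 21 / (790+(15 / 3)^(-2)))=-49594761 / 114794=-432.03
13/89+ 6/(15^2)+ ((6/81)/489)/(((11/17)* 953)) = 53194518149/307955684025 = 0.17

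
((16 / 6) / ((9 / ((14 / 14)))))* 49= 392 / 27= 14.52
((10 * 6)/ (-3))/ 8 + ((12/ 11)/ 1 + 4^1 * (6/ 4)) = 4.59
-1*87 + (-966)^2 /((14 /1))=66567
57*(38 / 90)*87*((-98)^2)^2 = 965627226704 / 5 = 193125445340.80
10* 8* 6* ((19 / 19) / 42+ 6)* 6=121440 / 7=17348.57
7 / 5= 1.40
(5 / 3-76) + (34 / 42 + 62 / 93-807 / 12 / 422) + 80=82517 / 11816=6.98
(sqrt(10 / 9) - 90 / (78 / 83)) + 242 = sqrt(10) / 3 + 1901 / 13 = 147.28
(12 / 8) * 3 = 9 / 2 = 4.50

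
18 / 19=0.95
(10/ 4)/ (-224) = -5/ 448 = -0.01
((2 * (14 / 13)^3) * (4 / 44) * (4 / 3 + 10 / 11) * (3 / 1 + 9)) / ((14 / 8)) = 928256 / 265837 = 3.49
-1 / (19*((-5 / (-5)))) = -1 / 19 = -0.05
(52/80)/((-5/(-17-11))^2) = 2548/125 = 20.38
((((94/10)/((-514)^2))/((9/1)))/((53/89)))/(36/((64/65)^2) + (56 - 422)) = -1070848/53048589530535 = -0.00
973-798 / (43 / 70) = -14021 / 43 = -326.07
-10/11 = -0.91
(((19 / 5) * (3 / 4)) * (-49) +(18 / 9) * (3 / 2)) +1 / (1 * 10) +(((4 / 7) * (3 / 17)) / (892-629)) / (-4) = -85472167 / 625940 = -136.55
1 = 1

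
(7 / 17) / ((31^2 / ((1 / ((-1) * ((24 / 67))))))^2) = 31423 / 9043117632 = 0.00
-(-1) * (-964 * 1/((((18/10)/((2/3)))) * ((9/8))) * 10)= -771200/243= -3173.66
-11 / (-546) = 11 / 546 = 0.02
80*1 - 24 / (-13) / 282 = 80.01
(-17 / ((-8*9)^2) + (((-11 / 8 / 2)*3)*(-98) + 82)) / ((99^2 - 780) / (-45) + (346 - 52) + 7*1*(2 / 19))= 139924265 / 46426176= 3.01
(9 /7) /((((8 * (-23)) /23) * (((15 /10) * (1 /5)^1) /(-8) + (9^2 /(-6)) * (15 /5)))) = 30 /7567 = 0.00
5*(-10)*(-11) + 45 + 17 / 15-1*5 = 8867 / 15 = 591.13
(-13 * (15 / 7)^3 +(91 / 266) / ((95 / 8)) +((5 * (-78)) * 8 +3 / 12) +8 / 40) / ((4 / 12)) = -24126440847 / 2476460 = -9742.31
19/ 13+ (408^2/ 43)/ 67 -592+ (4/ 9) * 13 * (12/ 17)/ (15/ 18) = -1680458977/ 3183505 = -527.86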